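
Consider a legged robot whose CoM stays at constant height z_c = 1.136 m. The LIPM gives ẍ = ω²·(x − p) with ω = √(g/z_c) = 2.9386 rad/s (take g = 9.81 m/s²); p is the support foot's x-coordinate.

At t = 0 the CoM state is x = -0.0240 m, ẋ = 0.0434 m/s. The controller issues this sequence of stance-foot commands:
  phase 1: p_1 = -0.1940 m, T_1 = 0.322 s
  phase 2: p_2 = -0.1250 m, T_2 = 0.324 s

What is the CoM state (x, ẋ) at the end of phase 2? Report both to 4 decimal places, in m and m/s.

phase 1: p=-0.1940, T=0.322, ωT=0.946229, cosh=1.482090, sinh=1.093888; start (x,ẋ)=(-0.024000, 0.043400) → end (x,ẋ)=(0.074111, 0.610788)
phase 2: p=-0.1250, T=0.324, ωT=0.952106, cosh=1.488545, sinh=1.102617; start (x,ẋ)=(0.074111, 0.610788) → end (x,ẋ)=(0.400564, 1.554334)

x = 0.4006, ẋ = 1.5543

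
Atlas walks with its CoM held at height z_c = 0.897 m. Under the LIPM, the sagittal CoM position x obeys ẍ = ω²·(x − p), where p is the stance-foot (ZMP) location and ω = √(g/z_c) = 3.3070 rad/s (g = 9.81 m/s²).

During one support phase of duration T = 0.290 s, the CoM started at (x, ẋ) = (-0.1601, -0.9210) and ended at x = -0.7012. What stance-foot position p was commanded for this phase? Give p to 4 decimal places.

p = 0.3057

ωT = 3.3070·0.290 = 0.959030; cosh(ωT) = 1.496214, sinh(ωT) = 1.112950
x(T) = p + (x₀−p)·cosh(ωT) + (ẋ₀/ω)·sinh(ωT) ⇒ p·(1 − cosh) = x(T) − x₀·cosh − (ẋ₀/ω)·sinh
numerator   = -0.7012 − (-0.1601)·1.496214 − (-0.9210/3.3070)·1.112950 = -0.151699
denominator = 1 − 1.496214 = -0.496214
p = -0.151699 / -0.496214 = 0.3057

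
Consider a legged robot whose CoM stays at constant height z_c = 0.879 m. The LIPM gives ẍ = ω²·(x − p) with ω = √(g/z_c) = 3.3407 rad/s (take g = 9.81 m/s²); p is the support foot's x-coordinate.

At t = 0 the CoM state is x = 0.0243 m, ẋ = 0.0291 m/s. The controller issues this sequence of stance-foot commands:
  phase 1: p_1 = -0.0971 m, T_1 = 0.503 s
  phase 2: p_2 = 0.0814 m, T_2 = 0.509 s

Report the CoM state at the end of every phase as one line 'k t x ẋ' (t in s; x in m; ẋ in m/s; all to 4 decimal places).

phase 1: p=-0.0971, T=0.503, ωT=1.680372, cosh=2.776929, sinh=2.590624; start (x,ẋ)=(0.024300, 0.029100) → end (x,ẋ)=(0.262585, 1.131465)
phase 2: p=0.0814, T=0.509, ωT=1.700416, cosh=2.829417, sinh=2.646810; start (x,ẋ)=(0.262585, 1.131465) → end (x,ẋ)=(1.490499, 4.803463)

1 0.5030 0.2626 1.1315
2 1.0120 1.4905 4.8035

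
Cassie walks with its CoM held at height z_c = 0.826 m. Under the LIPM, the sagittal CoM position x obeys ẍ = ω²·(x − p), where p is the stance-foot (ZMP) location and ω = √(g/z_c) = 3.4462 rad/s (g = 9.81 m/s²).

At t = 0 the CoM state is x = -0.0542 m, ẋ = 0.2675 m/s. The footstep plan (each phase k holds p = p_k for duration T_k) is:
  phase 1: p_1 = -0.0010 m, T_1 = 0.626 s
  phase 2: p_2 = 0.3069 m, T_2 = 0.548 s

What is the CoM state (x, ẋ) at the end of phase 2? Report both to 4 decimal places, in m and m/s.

phase 1: p=-0.0010, T=0.626, ωT=2.157321, cosh=4.381787, sinh=4.266153; start (x,ẋ)=(-0.054200, 0.267500) → end (x,ẋ)=(0.097035, 0.389981)
phase 2: p=0.3069, T=0.548, ωT=1.888518, cosh=3.380430, sinh=3.229134; start (x,ẋ)=(0.097035, 0.389981) → end (x,ẋ)=(-0.037117, -1.017124)

x = -0.0371, ẋ = -1.0171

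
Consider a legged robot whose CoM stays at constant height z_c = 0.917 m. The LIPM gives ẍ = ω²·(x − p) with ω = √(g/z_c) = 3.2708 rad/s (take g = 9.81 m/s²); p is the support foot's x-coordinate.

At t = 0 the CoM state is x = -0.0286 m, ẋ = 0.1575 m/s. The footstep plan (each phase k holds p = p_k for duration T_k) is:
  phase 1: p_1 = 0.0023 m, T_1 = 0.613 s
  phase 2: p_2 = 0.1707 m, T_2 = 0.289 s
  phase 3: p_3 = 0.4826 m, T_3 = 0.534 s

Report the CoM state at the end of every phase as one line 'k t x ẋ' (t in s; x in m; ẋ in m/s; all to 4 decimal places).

phase 1: p=0.0023, T=0.613, ωT=2.005000, cosh=3.780379, sinh=3.645718; start (x,ẋ)=(-0.028600, 0.157500) → end (x,ẋ)=(0.061040, 0.226945)
phase 2: p=0.1707, T=0.289, ωT=0.945261, cosh=1.481032, sinh=1.092454; start (x,ẋ)=(0.061040, 0.226945) → end (x,ẋ)=(0.084090, -0.055724)
phase 3: p=0.4826, T=0.534, ωT=1.746607, cosh=2.954738, sinh=2.780374; start (x,ẋ)=(0.084090, -0.055724) → end (x,ẋ)=(-0.742262, -3.788719)

1 0.6130 0.0610 0.2269
2 0.9020 0.0841 -0.0557
3 1.4360 -0.7423 -3.7887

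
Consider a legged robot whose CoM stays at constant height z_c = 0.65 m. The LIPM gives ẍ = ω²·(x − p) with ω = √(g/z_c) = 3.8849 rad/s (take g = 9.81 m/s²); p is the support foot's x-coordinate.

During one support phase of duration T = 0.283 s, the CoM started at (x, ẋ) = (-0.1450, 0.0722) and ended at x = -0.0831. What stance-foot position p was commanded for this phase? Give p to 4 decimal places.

ωT = 3.8849·0.283 = 1.099427; cosh(ωT) = 1.667753, sinh(ωT) = 1.334691
x(T) = p + (x₀−p)·cosh(ωT) + (ẋ₀/ω)·sinh(ωT) ⇒ p·(1 − cosh) = x(T) − x₀·cosh − (ẋ₀/ω)·sinh
numerator   = -0.0831 − (-0.1450)·1.667753 − (0.0722/3.8849)·1.334691 = 0.133919
denominator = 1 − 1.667753 = -0.667753
p = 0.133919 / -0.667753 = -0.2006

p = -0.2006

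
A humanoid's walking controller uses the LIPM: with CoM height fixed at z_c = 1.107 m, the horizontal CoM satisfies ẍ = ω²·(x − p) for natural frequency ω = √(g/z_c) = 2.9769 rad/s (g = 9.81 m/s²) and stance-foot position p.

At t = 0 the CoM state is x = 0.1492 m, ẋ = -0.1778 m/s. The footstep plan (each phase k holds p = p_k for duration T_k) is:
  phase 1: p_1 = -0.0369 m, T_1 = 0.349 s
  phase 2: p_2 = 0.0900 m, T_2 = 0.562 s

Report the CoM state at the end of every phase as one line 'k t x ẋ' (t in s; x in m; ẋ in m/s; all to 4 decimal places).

1 0.3490 0.1852 0.4021
2 0.9110 0.6997 1.8373

phase 1: p=-0.0369, T=0.349, ωT=1.038938, cosh=1.590022, sinh=1.236192; start (x,ẋ)=(0.149200, -0.177800) → end (x,ẋ)=(0.185170, 0.402146)
phase 2: p=0.0900, T=0.562, ωT=1.673018, cosh=2.757951, sinh=2.570272; start (x,ẋ)=(0.185170, 0.402146) → end (x,ẋ)=(0.699688, 1.837283)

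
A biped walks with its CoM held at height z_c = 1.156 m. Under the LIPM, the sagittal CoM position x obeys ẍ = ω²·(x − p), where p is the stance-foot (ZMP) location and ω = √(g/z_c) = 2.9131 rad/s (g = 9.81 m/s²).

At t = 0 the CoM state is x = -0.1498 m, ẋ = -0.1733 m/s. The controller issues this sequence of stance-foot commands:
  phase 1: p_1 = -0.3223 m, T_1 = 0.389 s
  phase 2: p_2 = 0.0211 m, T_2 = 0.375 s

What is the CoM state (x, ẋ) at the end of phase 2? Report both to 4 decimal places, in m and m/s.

phase 1: p=-0.3223, T=0.389, ωT=1.133196, cosh=1.713784, sinh=1.391782; start (x,ẋ)=(-0.149800, -0.173300) → end (x,ẋ)=(-0.109469, 0.402385)
phase 2: p=0.0211, T=0.375, ωT=1.092413, cosh=1.658432, sinh=1.323026; start (x,ẋ)=(-0.109469, 0.402385) → end (x,ẋ)=(-0.012691, 0.164101)

x = -0.0127, ẋ = 0.1641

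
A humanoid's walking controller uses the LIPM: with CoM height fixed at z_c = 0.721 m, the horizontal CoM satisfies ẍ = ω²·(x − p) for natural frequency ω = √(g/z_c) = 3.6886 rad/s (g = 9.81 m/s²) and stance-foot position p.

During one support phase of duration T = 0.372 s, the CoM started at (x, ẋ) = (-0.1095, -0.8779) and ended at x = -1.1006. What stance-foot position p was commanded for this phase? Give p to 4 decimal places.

ωT = 3.6886·0.372 = 1.372159; cosh(ωT) = 2.098708, sinh(ωT) = 1.845149
x(T) = p + (x₀−p)·cosh(ωT) + (ẋ₀/ω)·sinh(ωT) ⇒ p·(1 − cosh) = x(T) − x₀·cosh − (ẋ₀/ω)·sinh
numerator   = -1.1006 − (-0.1095)·2.098708 − (-0.8779/3.6886)·1.845149 = -0.431639
denominator = 1 − 2.098708 = -1.098708
p = -0.431639 / -1.098708 = 0.3929

p = 0.3929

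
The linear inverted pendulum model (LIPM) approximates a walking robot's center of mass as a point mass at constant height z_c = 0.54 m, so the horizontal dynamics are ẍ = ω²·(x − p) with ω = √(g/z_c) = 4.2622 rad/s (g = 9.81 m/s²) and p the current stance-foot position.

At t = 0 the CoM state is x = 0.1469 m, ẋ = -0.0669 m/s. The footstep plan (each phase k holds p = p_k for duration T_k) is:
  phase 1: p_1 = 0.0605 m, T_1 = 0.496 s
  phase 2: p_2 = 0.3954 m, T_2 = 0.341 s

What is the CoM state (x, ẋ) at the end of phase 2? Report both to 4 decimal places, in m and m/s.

x = 0.8938, ẋ = 2.4457

phase 1: p=0.0605, T=0.496, ωT=2.114051, cosh=4.201236, sinh=4.080488; start (x,ẋ)=(0.146900, -0.066900) → end (x,ẋ)=(0.359439, 1.221594)
phase 2: p=0.3954, T=0.341, ωT=1.453410, cosh=2.255725, sinh=2.021953; start (x,ẋ)=(0.359439, 1.221594) → end (x,ẋ)=(0.893796, 2.445668)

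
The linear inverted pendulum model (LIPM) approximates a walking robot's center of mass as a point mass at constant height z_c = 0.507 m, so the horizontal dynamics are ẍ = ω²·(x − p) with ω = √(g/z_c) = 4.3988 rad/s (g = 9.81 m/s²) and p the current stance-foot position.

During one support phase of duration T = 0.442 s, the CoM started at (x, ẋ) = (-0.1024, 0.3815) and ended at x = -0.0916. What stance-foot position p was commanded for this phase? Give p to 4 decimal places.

ωT = 4.3988·0.442 = 1.944270; cosh(ωT) = 3.565809, sinh(ωT) = 3.422717
x(T) = p + (x₀−p)·cosh(ωT) + (ẋ₀/ω)·sinh(ωT) ⇒ p·(1 − cosh) = x(T) − x₀·cosh − (ẋ₀/ω)·sinh
numerator   = -0.0916 − (-0.1024)·3.565809 − (0.3815/4.3988)·3.422717 = -0.023307
denominator = 1 − 3.565809 = -2.565809
p = -0.023307 / -2.565809 = 0.0091

p = 0.0091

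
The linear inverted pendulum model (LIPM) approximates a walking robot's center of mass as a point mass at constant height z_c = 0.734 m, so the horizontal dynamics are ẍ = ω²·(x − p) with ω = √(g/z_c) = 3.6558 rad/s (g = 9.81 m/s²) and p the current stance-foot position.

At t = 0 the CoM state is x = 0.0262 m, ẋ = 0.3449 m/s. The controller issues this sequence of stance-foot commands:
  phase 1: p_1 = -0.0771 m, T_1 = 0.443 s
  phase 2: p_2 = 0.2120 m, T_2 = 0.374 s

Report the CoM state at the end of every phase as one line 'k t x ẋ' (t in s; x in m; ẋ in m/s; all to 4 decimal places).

phase 1: p=-0.0771, T=0.443, ωT=1.619519, cosh=2.624328, sinh=2.426334; start (x,ẋ)=(0.026200, 0.344900) → end (x,ẋ)=(0.422901, 1.821422)
phase 2: p=0.2120, T=0.374, ωT=1.367269, cosh=2.089710, sinh=1.834908; start (x,ẋ)=(0.422901, 1.821422) → end (x,ẋ)=(1.566925, 5.220982)

1 0.4430 0.4229 1.8214
2 0.8170 1.5669 5.2210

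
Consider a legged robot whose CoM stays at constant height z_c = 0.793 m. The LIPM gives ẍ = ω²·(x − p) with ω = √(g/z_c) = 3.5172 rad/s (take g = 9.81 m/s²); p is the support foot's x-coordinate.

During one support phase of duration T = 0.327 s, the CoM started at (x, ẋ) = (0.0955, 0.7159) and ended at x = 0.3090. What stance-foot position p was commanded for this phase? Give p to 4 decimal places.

ωT = 3.5172·0.327 = 1.150124; cosh(ωT) = 1.737592, sinh(ωT) = 1.420994
x(T) = p + (x₀−p)·cosh(ωT) + (ẋ₀/ω)·sinh(ωT) ⇒ p·(1 − cosh) = x(T) − x₀·cosh − (ẋ₀/ω)·sinh
numerator   = 0.3090 − (0.0955)·1.737592 − (0.7159/3.5172)·1.420994 = -0.146173
denominator = 1 − 1.737592 = -0.737592
p = -0.146173 / -0.737592 = 0.1982

p = 0.1982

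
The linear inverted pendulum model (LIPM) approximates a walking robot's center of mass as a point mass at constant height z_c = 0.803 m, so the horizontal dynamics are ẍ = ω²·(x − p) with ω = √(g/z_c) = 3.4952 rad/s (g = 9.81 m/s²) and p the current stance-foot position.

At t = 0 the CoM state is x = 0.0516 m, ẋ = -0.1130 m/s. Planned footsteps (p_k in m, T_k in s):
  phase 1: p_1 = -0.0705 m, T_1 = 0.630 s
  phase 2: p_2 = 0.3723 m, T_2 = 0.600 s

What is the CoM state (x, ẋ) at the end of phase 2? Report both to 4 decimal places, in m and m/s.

x = 1.8484, ẋ = 5.3420

phase 1: p=-0.0705, T=0.630, ωT=2.201976, cosh=4.576724, sinh=4.466140; start (x,ẋ)=(0.051600, -0.113000) → end (x,ẋ)=(0.343928, 1.388818)
phase 2: p=0.3723, T=0.600, ωT=2.097120, cosh=4.132747, sinh=4.009938; start (x,ẋ)=(0.343928, 1.388818) → end (x,ẋ)=(1.848392, 5.341977)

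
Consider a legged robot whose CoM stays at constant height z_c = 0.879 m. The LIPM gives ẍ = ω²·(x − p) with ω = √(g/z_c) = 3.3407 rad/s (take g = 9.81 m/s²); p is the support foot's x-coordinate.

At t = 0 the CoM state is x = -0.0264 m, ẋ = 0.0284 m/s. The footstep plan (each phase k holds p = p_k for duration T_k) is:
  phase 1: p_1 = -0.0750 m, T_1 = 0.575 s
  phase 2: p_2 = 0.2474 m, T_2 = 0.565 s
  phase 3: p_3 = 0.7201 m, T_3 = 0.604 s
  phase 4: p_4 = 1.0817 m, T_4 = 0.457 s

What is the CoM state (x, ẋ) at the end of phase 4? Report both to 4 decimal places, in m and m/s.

phase 1: p=-0.0750, T=0.575, ωT=1.920902, cosh=3.486796, sinh=3.340321; start (x,ẋ)=(-0.026400, 0.028400) → end (x,ẋ)=(0.122855, 0.641353)
phase 2: p=0.2474, T=0.565, ωT=1.887495, cosh=3.377131, sinh=3.225680; start (x,ẋ)=(0.122855, 0.641353) → end (x,ẋ)=(0.446067, 0.823833)
phase 3: p=0.7201, T=0.604, ωT=2.017783, cosh=3.827290, sinh=3.694340; start (x,ẋ)=(0.446067, 0.823833) → end (x,ẋ)=(0.582337, -0.228984)
phase 4: p=1.0817, T=0.457, ωT=1.526700, cosh=2.410106, sinh=2.192855; start (x,ẋ)=(0.582337, -0.228984) → end (x,ẋ)=(-0.272124, -4.210043)

x = -0.2721, ẋ = -4.2100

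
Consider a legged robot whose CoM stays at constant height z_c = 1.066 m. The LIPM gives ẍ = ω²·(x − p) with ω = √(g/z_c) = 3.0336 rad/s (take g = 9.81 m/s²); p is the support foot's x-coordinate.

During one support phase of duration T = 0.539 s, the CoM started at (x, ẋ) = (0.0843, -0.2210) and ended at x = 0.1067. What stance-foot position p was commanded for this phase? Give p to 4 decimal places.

ωT = 3.0336·0.539 = 1.635110; cosh(ωT) = 2.662478, sinh(ωT) = 2.467547
x(T) = p + (x₀−p)·cosh(ωT) + (ẋ₀/ω)·sinh(ωT) ⇒ p·(1 − cosh) = x(T) − x₀·cosh − (ẋ₀/ω)·sinh
numerator   = 0.1067 − (0.0843)·2.662478 − (-0.2210/3.0336)·2.467547 = 0.062016
denominator = 1 − 2.662478 = -1.662478
p = 0.062016 / -1.662478 = -0.0373

p = -0.0373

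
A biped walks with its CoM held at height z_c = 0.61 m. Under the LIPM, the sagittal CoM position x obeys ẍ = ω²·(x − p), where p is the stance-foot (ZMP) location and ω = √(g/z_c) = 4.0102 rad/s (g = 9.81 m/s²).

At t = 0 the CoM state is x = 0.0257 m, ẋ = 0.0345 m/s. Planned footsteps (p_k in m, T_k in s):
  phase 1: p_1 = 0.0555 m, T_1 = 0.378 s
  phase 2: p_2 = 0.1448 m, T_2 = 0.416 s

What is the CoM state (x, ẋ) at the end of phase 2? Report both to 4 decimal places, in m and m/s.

x = -0.3571, ẋ = -1.9388

phase 1: p=0.0555, T=0.378, ωT=1.515856, cosh=2.386468, sinh=2.166848; start (x,ẋ)=(0.025700, 0.034500) → end (x,ẋ)=(0.003025, -0.176614)
phase 2: p=0.1448, T=0.416, ωT=1.668243, cosh=2.745711, sinh=2.557133; start (x,ẋ)=(0.003025, -0.176614) → end (x,ẋ)=(-0.357093, -1.938780)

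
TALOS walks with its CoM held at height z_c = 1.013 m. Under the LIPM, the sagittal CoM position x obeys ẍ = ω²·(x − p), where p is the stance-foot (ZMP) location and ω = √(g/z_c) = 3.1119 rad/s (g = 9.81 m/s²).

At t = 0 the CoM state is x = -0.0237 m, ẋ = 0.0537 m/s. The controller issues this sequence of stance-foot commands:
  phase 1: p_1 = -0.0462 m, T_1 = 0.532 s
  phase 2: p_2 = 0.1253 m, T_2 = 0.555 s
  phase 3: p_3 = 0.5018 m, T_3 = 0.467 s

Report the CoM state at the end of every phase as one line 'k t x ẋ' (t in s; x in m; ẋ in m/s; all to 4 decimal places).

phase 1: p=-0.0462, T=0.532, ωT=1.655531, cosh=2.713425, sinh=2.522434; start (x,ẋ)=(-0.023700, 0.053700) → end (x,ẋ)=(0.058380, 0.322326)
phase 2: p=0.1253, T=0.555, ωT=1.727105, cosh=2.901072, sinh=2.723273; start (x,ẋ)=(0.058380, 0.322326) → end (x,ẋ)=(0.213233, 0.367974)
phase 3: p=0.5018, T=0.467, ωT=1.453257, cosh=2.255415, sinh=2.021608; start (x,ẋ)=(0.213233, 0.367974) → end (x,ẋ)=(0.090011, -0.985453)

1 0.5320 0.0584 0.3223
2 1.0870 0.2132 0.3680
3 1.5540 0.0900 -0.9855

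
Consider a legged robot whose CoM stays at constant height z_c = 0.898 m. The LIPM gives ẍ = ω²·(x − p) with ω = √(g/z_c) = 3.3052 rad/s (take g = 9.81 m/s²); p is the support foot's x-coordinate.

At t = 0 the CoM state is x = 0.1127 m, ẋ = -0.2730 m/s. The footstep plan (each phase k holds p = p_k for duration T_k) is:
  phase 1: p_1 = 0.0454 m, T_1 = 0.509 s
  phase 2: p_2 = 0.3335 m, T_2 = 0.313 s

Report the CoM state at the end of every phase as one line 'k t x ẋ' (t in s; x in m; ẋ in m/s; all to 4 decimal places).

1 0.5090 0.0182 -0.1820
2 0.8220 -0.2338 -1.5694

phase 1: p=0.0454, T=0.509, ωT=1.682347, cosh=2.782050, sinh=2.596113; start (x,ẋ)=(0.112700, -0.273000) → end (x,ẋ)=(0.018201, -0.182020)
phase 2: p=0.3335, T=0.313, ωT=1.034528, cosh=1.584585, sinh=1.229191; start (x,ẋ)=(0.018201, -0.182020) → end (x,ẋ)=(-0.233812, -1.569401)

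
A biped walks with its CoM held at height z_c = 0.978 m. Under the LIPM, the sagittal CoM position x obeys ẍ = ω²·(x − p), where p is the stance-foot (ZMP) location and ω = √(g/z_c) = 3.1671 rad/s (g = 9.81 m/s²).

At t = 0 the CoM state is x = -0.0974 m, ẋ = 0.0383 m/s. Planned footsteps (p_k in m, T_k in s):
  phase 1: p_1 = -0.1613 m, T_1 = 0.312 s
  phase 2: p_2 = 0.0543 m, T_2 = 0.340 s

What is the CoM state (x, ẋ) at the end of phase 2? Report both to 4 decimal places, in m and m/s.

phase 1: p=-0.1613, T=0.312, ωT=0.988135, cosh=1.529245, sinh=1.156975; start (x,ẋ)=(-0.097400, 0.038300) → end (x,ẋ)=(-0.049590, 0.292716)
phase 2: p=0.0543, T=0.340, ωT=1.076814, cosh=1.637996, sinh=1.297317; start (x,ẋ)=(-0.049590, 0.292716) → end (x,ẋ)=(0.004032, 0.052612)

x = 0.0040, ẋ = 0.0526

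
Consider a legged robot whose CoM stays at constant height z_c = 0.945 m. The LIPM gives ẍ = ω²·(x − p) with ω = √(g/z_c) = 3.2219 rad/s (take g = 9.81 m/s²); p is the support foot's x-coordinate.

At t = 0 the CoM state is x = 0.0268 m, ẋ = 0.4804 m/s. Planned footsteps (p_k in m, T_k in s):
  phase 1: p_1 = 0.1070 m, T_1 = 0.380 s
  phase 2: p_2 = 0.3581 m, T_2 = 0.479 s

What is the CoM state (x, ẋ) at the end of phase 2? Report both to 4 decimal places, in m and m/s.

x = 0.2850, ẋ = -0.0162

phase 1: p=0.1070, T=0.380, ωT=1.224322, cosh=1.847908, sinh=1.553951; start (x,ẋ)=(0.026800, 0.480400) → end (x,ẋ)=(0.190499, 0.486200)
phase 2: p=0.3581, T=0.479, ωT=1.543290, cosh=2.446820, sinh=2.233143; start (x,ẋ)=(0.190499, 0.486200) → end (x,ẋ)=(0.285002, -0.016240)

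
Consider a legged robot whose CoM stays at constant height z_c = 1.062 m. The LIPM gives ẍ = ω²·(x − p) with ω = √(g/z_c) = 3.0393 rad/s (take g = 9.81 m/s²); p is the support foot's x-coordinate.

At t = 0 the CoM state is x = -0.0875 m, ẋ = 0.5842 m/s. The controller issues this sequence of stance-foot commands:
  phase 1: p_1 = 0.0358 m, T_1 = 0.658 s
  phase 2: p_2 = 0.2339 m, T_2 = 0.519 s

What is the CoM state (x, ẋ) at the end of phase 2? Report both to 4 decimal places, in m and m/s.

phase 1: p=0.0358, T=0.658, ωT=1.999859, cosh=3.761686, sinh=3.626331; start (x,ẋ)=(-0.087500, 0.584200) → end (x,ẋ)=(0.269021, 0.838625)
phase 2: p=0.2339, T=0.519, ωT=1.577397, cosh=2.524423, sinh=2.317911; start (x,ẋ)=(0.269021, 0.838625) → end (x,ẋ)=(0.962133, 2.364462)

x = 0.9621, ẋ = 2.3645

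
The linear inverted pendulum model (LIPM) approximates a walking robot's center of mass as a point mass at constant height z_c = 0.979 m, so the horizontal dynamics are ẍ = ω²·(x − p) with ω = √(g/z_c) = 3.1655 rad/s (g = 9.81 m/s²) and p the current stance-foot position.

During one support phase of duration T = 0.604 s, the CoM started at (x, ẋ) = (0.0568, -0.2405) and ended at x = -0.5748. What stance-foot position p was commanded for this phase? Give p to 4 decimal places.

ωT = 3.1655·0.604 = 1.911962; cosh(ωT) = 3.457071, sinh(ωT) = 3.309281
x(T) = p + (x₀−p)·cosh(ωT) + (ẋ₀/ω)·sinh(ωT) ⇒ p·(1 − cosh) = x(T) − x₀·cosh − (ẋ₀/ω)·sinh
numerator   = -0.5748 − (0.0568)·3.457071 − (-0.2405/3.1655)·3.309281 = -0.519738
denominator = 1 − 3.457071 = -2.457071
p = -0.519738 / -2.457071 = 0.2115

p = 0.2115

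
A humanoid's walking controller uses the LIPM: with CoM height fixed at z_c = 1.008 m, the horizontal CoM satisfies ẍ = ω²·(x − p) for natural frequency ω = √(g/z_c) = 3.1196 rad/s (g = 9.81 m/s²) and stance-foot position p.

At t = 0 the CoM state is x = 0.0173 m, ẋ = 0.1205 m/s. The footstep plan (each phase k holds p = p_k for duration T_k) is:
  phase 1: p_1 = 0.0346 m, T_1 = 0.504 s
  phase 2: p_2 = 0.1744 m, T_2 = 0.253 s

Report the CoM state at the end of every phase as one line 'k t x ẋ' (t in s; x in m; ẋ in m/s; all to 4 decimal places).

1 0.5040 0.0802 0.1784
2 0.7570 0.0992 -0.0200

phase 1: p=0.0346, T=0.504, ωT=1.572278, cosh=2.512592, sinh=2.305020; start (x,ẋ)=(0.017300, 0.120500) → end (x,ẋ)=(0.080168, 0.178368)
phase 2: p=0.1744, T=0.253, ωT=0.789259, cosh=1.327973, sinh=0.873791; start (x,ẋ)=(0.080168, 0.178368) → end (x,ẋ)=(0.099222, -0.019999)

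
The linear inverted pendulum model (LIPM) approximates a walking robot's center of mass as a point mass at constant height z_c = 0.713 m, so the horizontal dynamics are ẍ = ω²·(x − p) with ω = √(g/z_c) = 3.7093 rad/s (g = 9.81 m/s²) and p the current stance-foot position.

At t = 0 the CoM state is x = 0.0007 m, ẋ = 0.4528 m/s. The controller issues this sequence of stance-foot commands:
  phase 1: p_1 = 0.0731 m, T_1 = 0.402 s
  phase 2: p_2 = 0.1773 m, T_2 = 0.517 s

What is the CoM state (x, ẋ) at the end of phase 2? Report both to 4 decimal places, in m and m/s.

phase 1: p=0.0731, T=0.402, ωT=1.491139, cosh=2.333633, sinh=2.108517; start (x,ẋ)=(0.000700, 0.452800) → end (x,ẋ)=(0.161535, 0.490420)
phase 2: p=0.1773, T=0.517, ωT=1.917708, cosh=3.476143, sinh=3.329200; start (x,ẋ)=(0.161535, 0.490420) → end (x,ẋ)=(0.562664, 1.510087)

x = 0.5627, ẋ = 1.5101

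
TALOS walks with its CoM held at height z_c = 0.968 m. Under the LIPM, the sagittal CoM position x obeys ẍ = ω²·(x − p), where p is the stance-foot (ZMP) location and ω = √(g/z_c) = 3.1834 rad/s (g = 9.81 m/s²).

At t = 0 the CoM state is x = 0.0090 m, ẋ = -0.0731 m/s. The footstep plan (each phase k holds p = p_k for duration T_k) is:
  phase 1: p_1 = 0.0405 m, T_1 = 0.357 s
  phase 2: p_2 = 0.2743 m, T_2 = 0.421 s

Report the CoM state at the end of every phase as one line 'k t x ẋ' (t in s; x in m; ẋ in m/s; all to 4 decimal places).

1 0.3570 -0.0457 -0.2657
2 0.7780 -0.5273 -2.3547

phase 1: p=0.0405, T=0.357, ωT=1.136474, cosh=1.718355, sinh=1.397407; start (x,ẋ)=(0.009000, -0.073100) → end (x,ẋ)=(-0.045717, -0.265740)
phase 2: p=0.2743, T=0.421, ωT=1.340211, cosh=2.040821, sinh=1.779030; start (x,ẋ)=(-0.045717, -0.265740) → end (x,ẋ)=(-0.527304, -2.354698)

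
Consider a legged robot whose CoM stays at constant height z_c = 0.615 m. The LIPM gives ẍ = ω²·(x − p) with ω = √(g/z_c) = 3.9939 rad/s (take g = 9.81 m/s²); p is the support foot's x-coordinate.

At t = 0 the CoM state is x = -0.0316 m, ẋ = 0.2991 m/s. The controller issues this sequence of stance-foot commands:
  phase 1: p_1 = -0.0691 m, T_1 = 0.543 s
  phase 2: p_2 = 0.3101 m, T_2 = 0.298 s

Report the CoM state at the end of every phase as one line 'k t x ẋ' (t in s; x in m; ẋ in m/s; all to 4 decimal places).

1 0.5430 0.4203 1.9716
2 0.8410 1.2444 4.1974

phase 1: p=-0.0691, T=0.543, ωT=2.168688, cosh=4.430563, sinh=4.316235; start (x,ẋ)=(-0.031600, 0.299100) → end (x,ẋ)=(0.420286, 1.971629)
phase 2: p=0.3101, T=0.298, ωT=1.190182, cosh=1.795923, sinh=1.491757; start (x,ẋ)=(0.420286, 1.971629) → end (x,ẋ)=(1.244406, 4.197372)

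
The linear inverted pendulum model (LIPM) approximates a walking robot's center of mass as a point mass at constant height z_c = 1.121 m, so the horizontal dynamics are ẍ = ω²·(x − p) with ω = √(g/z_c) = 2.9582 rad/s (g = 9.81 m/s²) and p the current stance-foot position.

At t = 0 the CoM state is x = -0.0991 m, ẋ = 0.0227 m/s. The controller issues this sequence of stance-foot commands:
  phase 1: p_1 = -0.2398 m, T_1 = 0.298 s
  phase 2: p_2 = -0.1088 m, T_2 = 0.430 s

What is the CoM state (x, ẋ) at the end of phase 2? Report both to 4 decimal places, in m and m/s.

x = 0.2860, ẋ = 1.2309

phase 1: p=-0.2398, T=0.298, ωT=0.881544, cosh=1.414384, sinh=1.000240; start (x,ẋ)=(-0.099100, 0.022700) → end (x,ẋ)=(-0.033121, 0.448425)
phase 2: p=-0.1088, T=0.430, ωT=1.272026, cosh=1.924169, sinh=1.643905; start (x,ẋ)=(-0.033121, 0.448425) → end (x,ẋ)=(0.286015, 1.230874)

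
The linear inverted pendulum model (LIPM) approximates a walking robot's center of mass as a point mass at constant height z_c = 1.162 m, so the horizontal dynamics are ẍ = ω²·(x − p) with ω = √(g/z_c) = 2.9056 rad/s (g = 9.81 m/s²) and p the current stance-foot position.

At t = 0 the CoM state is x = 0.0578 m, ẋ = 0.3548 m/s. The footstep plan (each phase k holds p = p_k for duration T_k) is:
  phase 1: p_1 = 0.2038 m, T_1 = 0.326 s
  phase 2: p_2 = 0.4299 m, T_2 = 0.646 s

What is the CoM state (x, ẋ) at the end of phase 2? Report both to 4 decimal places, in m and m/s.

x = -0.5353, ẋ = -2.6577

phase 1: p=0.2038, T=0.326, ωT=0.947226, cosh=1.483181, sinh=1.095365; start (x,ẋ)=(0.057800, 0.354800) → end (x,ẋ)=(0.121010, 0.061559)
phase 2: p=0.4299, T=0.646, ωT=1.877018, cosh=3.343517, sinh=3.190471; start (x,ẋ)=(0.121010, 0.061559) → end (x,ẋ)=(-0.535286, -2.657662)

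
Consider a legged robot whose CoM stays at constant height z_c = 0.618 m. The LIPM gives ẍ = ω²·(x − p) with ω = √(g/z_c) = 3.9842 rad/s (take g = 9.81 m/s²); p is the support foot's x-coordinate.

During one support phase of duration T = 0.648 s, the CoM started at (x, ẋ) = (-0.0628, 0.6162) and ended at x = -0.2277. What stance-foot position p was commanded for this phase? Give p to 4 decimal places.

p = 0.1464

ωT = 3.9842·0.648 = 2.581762; cosh(ωT) = 6.648024, sinh(ωT) = 6.572383
x(T) = p + (x₀−p)·cosh(ωT) + (ẋ₀/ω)·sinh(ωT) ⇒ p·(1 − cosh) = x(T) − x₀·cosh − (ẋ₀/ω)·sinh
numerator   = -0.2277 − (-0.0628)·6.648024 − (0.6162/3.9842)·6.572383 = -0.826695
denominator = 1 − 6.648024 = -5.648024
p = -0.826695 / -5.648024 = 0.1464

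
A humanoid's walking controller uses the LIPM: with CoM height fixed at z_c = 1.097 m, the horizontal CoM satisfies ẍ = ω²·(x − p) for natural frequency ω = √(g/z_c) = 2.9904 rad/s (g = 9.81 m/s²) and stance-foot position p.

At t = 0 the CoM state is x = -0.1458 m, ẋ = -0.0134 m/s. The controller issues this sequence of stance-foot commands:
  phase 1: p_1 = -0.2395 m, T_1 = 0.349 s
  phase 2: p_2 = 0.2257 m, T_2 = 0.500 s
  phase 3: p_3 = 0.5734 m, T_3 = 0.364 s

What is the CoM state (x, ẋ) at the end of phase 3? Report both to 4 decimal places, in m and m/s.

x = -1.4208, ẋ = -5.5163

phase 1: p=-0.2395, T=0.349, ωT=1.043650, cosh=1.595864, sinh=1.243697; start (x,ẋ)=(-0.145800, -0.013400) → end (x,ẋ)=(-0.095541, 0.327100)
phase 2: p=0.2257, T=0.500, ωT=1.495200, cosh=2.342216, sinh=2.118012; start (x,ẋ)=(-0.095541, 0.327100) → end (x,ẋ)=(-0.295039, -1.268504)
phase 3: p=0.5734, T=0.364, ωT=1.088506, cosh=1.653276, sinh=1.316557; start (x,ẋ)=(-0.295039, -1.268504) → end (x,ẋ)=(-1.420843, -5.516260)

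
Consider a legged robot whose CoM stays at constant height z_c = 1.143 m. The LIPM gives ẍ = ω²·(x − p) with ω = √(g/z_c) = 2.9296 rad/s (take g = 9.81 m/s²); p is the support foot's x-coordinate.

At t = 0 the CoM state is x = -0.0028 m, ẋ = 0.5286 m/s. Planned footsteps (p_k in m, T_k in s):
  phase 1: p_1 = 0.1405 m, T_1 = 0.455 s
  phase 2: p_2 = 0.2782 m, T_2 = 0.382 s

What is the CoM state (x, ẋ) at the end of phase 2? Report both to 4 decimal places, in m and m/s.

x = 0.2466, ẋ = 0.1207

phase 1: p=0.1405, T=0.455, ωT=1.332968, cosh=2.027988, sinh=1.764294; start (x,ẋ)=(-0.002800, 0.528600) → end (x,ẋ)=(0.168228, 0.331323)
phase 2: p=0.2782, T=0.382, ωT=1.119107, cosh=1.694345, sinh=1.367774; start (x,ẋ)=(0.168228, 0.331323) → end (x,ẋ)=(0.246558, 0.120716)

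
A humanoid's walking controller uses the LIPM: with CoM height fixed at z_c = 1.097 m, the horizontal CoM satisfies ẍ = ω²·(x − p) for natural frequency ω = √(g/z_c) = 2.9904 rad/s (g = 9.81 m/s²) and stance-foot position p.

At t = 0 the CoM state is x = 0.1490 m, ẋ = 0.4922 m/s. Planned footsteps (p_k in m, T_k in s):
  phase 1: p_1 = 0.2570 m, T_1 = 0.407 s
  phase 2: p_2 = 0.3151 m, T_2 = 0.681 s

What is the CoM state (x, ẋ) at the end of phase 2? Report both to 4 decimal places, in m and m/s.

phase 1: p=0.2570, T=0.407, ωT=1.217093, cosh=1.836722, sinh=1.540633; start (x,ẋ)=(0.149000, 0.492200) → end (x,ẋ)=(0.312212, 0.406467)
phase 2: p=0.3151, T=0.681, ωT=2.036462, cosh=3.896970, sinh=3.766481; start (x,ẋ)=(0.312212, 0.406467) → end (x,ẋ)=(0.815800, 1.551461)

x = 0.8158, ẋ = 1.5515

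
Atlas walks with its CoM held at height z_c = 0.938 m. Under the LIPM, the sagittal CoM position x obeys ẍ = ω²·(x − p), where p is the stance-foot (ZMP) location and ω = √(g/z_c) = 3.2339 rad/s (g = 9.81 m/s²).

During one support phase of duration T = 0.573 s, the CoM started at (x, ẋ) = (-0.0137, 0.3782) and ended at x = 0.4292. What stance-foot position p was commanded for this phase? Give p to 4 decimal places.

p = -0.0486

ωT = 3.2339·0.573 = 1.853025; cosh(ωT) = 3.267924, sinh(ωT) = 3.111161
x(T) = p + (x₀−p)·cosh(ωT) + (ẋ₀/ω)·sinh(ωT) ⇒ p·(1 − cosh) = x(T) − x₀·cosh − (ẋ₀/ω)·sinh
numerator   = 0.4292 − (-0.0137)·3.267924 − (0.3782/3.2339)·3.111161 = 0.110125
denominator = 1 − 3.267924 = -2.267924
p = 0.110125 / -2.267924 = -0.0486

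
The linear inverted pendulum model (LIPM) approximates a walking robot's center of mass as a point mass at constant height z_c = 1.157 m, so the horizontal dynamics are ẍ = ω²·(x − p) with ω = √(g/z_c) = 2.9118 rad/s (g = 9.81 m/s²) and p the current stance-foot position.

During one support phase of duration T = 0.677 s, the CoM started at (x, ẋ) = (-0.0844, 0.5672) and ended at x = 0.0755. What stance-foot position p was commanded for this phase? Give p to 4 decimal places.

p = 0.1133

ωT = 2.9118·0.677 = 1.971289; cosh(ωT) = 3.659600, sinh(ωT) = 3.520323
x(T) = p + (x₀−p)·cosh(ωT) + (ẋ₀/ω)·sinh(ωT) ⇒ p·(1 − cosh) = x(T) − x₀·cosh − (ẋ₀/ω)·sinh
numerator   = 0.0755 − (-0.0844)·3.659600 − (0.5672/2.9118)·3.520323 = -0.301366
denominator = 1 − 3.659600 = -2.659600
p = -0.301366 / -2.659600 = 0.1133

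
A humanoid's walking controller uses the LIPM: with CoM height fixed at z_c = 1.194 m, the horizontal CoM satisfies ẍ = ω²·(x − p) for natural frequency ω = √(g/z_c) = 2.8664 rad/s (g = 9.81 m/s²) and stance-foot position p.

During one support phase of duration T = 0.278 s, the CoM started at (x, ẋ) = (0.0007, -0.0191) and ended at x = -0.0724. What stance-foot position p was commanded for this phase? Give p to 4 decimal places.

p = 0.2015

ωT = 2.8664·0.278 = 0.796859; cosh(ωT) = 1.334652, sinh(ωT) = 0.883910
x(T) = p + (x₀−p)·cosh(ωT) + (ẋ₀/ω)·sinh(ωT) ⇒ p·(1 − cosh) = x(T) − x₀·cosh − (ẋ₀/ω)·sinh
numerator   = -0.0724 − (0.0007)·1.334652 − (-0.0191/2.8664)·0.883910 = -0.067444
denominator = 1 − 1.334652 = -0.334652
p = -0.067444 / -0.334652 = 0.2015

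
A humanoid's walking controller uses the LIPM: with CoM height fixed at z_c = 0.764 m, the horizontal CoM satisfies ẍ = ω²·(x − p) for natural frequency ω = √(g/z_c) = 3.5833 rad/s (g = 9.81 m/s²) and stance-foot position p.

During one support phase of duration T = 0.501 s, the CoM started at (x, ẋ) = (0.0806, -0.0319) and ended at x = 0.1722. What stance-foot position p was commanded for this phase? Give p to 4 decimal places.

p = 0.0244

ωT = 3.5833·0.501 = 1.795233; cosh(ωT) = 3.093484, sinh(ωT) = 2.927395
x(T) = p + (x₀−p)·cosh(ωT) + (ẋ₀/ω)·sinh(ωT) ⇒ p·(1 − cosh) = x(T) − x₀·cosh − (ẋ₀/ω)·sinh
numerator   = 0.1722 − (0.0806)·3.093484 − (-0.0319/3.5833)·2.927395 = -0.051074
denominator = 1 − 3.093484 = -2.093484
p = -0.051074 / -2.093484 = 0.0244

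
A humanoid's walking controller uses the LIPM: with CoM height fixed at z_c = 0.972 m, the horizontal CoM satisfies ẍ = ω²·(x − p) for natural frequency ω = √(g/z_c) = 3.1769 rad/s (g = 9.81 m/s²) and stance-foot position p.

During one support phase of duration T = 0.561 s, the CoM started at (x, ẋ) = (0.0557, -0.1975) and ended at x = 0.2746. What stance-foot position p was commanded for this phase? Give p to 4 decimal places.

p = -0.1381

ωT = 3.1769·0.561 = 1.782241; cosh(ωT) = 3.055710, sinh(ωT) = 2.887449
x(T) = p + (x₀−p)·cosh(ωT) + (ẋ₀/ω)·sinh(ωT) ⇒ p·(1 − cosh) = x(T) − x₀·cosh − (ẋ₀/ω)·sinh
numerator   = 0.2746 − (0.0557)·3.055710 − (-0.1975/3.1769)·2.887449 = 0.283903
denominator = 1 − 3.055710 = -2.055710
p = 0.283903 / -2.055710 = -0.1381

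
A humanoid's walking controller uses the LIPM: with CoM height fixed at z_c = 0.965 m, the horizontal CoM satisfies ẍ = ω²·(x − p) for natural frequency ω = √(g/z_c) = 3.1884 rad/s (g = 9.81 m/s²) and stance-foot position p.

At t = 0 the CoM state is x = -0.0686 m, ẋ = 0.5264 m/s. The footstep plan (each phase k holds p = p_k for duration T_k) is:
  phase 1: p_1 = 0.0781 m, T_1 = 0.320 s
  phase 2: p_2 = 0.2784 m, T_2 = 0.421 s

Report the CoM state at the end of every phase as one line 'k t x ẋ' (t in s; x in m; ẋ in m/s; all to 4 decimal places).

phase 1: p=0.0781, T=0.320, ωT=1.020288, cosh=1.567242, sinh=1.206751; start (x,ẋ)=(-0.068600, 0.526400) → end (x,ẋ)=(0.047418, 0.260553)
phase 2: p=0.2784, T=0.421, ωT=1.342316, cosh=2.044570, sinh=1.783330; start (x,ẋ)=(0.047418, 0.260553) → end (x,ẋ)=(-0.048126, -0.780637)

1 0.3200 0.0474 0.2606
2 0.7410 -0.0481 -0.7806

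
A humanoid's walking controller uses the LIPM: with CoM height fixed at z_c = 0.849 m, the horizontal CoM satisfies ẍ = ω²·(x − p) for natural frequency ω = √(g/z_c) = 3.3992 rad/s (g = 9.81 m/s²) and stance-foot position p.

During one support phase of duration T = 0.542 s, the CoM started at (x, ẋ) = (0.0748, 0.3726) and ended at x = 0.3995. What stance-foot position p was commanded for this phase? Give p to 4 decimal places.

ωT = 3.3992·0.542 = 1.842366; cosh(ωT) = 3.234949, sinh(ωT) = 3.076507
x(T) = p + (x₀−p)·cosh(ωT) + (ẋ₀/ω)·sinh(ωT) ⇒ p·(1 − cosh) = x(T) − x₀·cosh − (ẋ₀/ω)·sinh
numerator   = 0.3995 − (0.0748)·3.234949 − (0.3726/3.3992)·3.076507 = -0.179703
denominator = 1 − 3.234949 = -2.234949
p = -0.179703 / -2.234949 = 0.0804

p = 0.0804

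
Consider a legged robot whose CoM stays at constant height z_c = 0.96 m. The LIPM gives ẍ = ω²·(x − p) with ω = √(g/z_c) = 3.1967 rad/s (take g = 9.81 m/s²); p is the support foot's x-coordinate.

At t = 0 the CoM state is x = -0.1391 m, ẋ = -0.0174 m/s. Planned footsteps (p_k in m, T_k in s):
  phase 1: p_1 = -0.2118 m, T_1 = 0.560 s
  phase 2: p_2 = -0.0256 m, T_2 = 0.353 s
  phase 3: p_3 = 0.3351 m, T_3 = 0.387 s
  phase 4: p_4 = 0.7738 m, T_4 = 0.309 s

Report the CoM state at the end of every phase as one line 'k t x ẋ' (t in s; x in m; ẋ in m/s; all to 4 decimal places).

1 0.5600 -0.0038 0.6231
2 0.9130 0.2813 1.1601
3 1.3000 0.8071 1.8954
4 1.6090 1.5104 3.0208

phase 1: p=-0.2118, T=0.560, ωT=1.790152, cosh=3.078649, sinh=2.911714; start (x,ẋ)=(-0.139100, -0.017400) → end (x,ẋ)=(-0.003831, 0.623114)
phase 2: p=-0.0256, T=0.353, ωT=1.128435, cosh=1.707178, sinh=1.383638; start (x,ẋ)=(-0.003831, 0.623114) → end (x,ẋ)=(0.281268, 1.160052)
phase 3: p=0.3351, T=0.387, ωT=1.237123, cosh=1.867952, sinh=1.577734; start (x,ẋ)=(0.281268, 1.160052) → end (x,ẋ)=(0.807089, 1.895418)
phase 4: p=0.7738, T=0.309, ωT=0.987780, cosh=1.528835, sinh=1.156432; start (x,ẋ)=(0.807089, 1.895418) → end (x,ẋ)=(1.510377, 3.020845)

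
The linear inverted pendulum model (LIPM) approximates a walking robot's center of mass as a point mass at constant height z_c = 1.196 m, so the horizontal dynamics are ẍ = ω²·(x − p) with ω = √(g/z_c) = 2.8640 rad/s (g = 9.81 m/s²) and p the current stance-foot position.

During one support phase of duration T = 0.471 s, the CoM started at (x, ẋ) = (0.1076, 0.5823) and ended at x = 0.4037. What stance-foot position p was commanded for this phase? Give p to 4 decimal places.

ωT = 2.8640·0.471 = 1.348944; cosh(ωT) = 2.056434, sinh(ωT) = 1.796920
x(T) = p + (x₀−p)·cosh(ωT) + (ẋ₀/ω)·sinh(ωT) ⇒ p·(1 − cosh) = x(T) − x₀·cosh − (ẋ₀/ω)·sinh
numerator   = 0.4037 − (0.1076)·2.056434 − (0.5823/2.8640)·1.796920 = -0.182917
denominator = 1 − 2.056434 = -1.056434
p = -0.182917 / -1.056434 = 0.1731

p = 0.1731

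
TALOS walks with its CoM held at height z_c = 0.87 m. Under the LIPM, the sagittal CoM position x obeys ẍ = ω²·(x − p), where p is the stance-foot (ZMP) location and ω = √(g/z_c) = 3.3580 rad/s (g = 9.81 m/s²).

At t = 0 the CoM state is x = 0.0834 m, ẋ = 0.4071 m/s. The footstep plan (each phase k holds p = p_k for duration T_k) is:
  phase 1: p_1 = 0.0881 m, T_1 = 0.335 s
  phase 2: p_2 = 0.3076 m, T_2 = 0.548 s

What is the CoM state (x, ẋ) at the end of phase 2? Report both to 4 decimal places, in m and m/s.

phase 1: p=0.0881, T=0.335, ωT=1.124930, cosh=1.702338, sinh=1.377663; start (x,ẋ)=(0.083400, 0.407100) → end (x,ẋ)=(0.247117, 0.671279)
phase 2: p=0.3076, T=0.548, ωT=1.840184, cosh=3.228243, sinh=3.069454; start (x,ẋ)=(0.247117, 0.671279) → end (x,ẋ)=(0.725944, 1.543639)

x = 0.7259, ẋ = 1.5436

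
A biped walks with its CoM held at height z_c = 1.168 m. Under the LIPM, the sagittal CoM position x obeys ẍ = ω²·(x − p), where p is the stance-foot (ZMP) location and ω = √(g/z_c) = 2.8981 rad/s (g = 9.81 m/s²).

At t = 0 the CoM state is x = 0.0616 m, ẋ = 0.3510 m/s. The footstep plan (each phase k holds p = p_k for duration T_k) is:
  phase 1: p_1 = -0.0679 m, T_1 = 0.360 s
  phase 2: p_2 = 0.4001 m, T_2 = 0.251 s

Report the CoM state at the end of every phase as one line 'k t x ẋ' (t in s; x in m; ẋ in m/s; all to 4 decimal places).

phase 1: p=-0.0679, T=0.360, ωT=1.043316, cosh=1.595449, sinh=1.243165; start (x,ẋ)=(0.061600, 0.351000) → end (x,ẋ)=(0.289275, 1.026567)
phase 2: p=0.4001, T=0.251, ωT=0.727423, cosh=1.276446, sinh=0.793294; start (x,ẋ)=(0.289275, 1.026567) → end (x,ẋ)=(0.539639, 1.055567)

1 0.3600 0.2893 1.0266
2 0.6110 0.5396 1.0556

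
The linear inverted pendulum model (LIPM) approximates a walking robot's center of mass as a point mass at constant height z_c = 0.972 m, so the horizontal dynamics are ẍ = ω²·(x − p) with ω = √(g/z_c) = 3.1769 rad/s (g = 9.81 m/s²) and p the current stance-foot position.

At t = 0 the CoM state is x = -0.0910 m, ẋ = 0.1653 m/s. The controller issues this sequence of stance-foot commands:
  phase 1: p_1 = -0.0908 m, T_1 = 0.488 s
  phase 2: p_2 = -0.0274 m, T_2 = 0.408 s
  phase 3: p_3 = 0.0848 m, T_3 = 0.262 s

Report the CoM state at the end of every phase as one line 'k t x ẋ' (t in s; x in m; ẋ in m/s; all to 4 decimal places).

1 0.4880 0.0258 0.4056
2 0.8960 0.2930 1.0826
3 1.1580 0.6869 2.0962

phase 1: p=-0.0908, T=0.488, ωT=1.550327, cosh=2.462595, sinh=2.250417; start (x,ẋ)=(-0.091000, 0.165300) → end (x,ẋ)=(0.025801, 0.405637)
phase 2: p=-0.0274, T=0.408, ωT=1.296175, cosh=1.964433, sinh=1.690856; start (x,ẋ)=(0.025801, 0.405637) → end (x,ẋ)=(0.293004, 1.082625)
phase 3: p=0.0848, T=0.262, ωT=0.832348, cosh=1.366868, sinh=0.931841; start (x,ẋ)=(0.293004, 1.082625) → end (x,ẋ)=(0.686940, 2.096164)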